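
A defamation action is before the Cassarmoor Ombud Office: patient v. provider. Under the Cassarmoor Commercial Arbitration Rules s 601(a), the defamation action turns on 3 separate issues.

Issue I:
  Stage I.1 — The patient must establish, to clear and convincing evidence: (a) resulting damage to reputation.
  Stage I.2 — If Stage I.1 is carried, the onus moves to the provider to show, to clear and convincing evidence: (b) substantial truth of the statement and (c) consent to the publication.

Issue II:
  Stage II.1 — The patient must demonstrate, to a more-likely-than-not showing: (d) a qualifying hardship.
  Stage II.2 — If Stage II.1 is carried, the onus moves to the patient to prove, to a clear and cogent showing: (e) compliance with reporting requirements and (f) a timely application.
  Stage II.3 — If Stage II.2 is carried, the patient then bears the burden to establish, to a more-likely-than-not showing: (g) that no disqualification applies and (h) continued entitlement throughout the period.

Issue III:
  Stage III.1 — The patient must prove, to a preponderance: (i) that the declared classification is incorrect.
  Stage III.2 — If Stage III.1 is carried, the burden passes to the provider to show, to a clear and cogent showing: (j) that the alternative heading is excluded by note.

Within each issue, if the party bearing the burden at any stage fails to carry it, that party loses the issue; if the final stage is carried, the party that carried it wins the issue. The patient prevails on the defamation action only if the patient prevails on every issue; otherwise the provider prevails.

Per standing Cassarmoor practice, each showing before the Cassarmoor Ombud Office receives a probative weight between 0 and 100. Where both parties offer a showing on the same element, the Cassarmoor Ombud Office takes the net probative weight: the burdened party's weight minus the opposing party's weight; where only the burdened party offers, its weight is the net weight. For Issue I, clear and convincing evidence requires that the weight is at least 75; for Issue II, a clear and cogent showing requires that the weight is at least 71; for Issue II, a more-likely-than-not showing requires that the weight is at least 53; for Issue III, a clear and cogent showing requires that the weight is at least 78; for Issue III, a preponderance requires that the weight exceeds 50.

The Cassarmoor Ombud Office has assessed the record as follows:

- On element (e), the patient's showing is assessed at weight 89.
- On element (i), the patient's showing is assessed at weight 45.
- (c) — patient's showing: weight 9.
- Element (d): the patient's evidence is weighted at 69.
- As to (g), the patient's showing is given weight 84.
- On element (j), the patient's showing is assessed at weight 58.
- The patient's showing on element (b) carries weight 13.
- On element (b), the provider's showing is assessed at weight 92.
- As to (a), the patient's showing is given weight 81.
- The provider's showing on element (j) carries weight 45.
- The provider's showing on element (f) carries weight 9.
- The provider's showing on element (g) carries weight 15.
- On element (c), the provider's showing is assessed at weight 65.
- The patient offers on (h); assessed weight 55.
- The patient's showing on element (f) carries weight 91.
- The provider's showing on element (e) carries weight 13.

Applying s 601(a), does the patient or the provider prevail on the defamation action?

— Issue I —
Stage I.1 (patient, clear and convincing evidence, weight is at least 75): (a) 81 ≥ 75 — meets.
  Stage I.1 is satisfied; the onus moves to the provider.
Stage I.2 (provider, clear and convincing evidence, weight is at least 75): (b) net 92−13=79 ≥ 75 — meets; (c) net 65−9=56 < 75 — fails.
  The provider does not carry Stage I.2.
The analysis ends at Stage I.2; the patient prevails on this issue.
— Issue II —
Stage II.1 (patient, a more-likely-than-not showing, weight is at least 53): (d) 69 ≥ 53 — meets.
  Stage II.1 carried; the burden remains with the patient.
Stage II.2 (patient, a clear and cogent showing, weight is at least 71): (e) net 89−13=76 ≥ 71 — meets; (f) net 91−9=82 ≥ 71 — meets.
  All elements met. The patient retains the burden for Stage II.3.
Stage II.3 (patient, a more-likely-than-not showing, weight is at least 53): (g) net 84−15=69 ≥ 53 — meets; (h) 55 ≥ 53 — meets.
  All elements met at the final stage.
All stages carried — the patient prevails on this issue.
— Issue III —
Stage III.1 — burden on patient; standard: a preponderance (weight exceeds 50).
    (i): 45 ≤ 50 [not met]
  Stage III.1 not carried; the patient fails its burden.
The analysis ends at Stage III.1; the provider prevails on this issue.
Per-issue: Issue I → patient; Issue II → patient; Issue III → provider. The patient must prevail on every issue; overall, the provider prevails.

provider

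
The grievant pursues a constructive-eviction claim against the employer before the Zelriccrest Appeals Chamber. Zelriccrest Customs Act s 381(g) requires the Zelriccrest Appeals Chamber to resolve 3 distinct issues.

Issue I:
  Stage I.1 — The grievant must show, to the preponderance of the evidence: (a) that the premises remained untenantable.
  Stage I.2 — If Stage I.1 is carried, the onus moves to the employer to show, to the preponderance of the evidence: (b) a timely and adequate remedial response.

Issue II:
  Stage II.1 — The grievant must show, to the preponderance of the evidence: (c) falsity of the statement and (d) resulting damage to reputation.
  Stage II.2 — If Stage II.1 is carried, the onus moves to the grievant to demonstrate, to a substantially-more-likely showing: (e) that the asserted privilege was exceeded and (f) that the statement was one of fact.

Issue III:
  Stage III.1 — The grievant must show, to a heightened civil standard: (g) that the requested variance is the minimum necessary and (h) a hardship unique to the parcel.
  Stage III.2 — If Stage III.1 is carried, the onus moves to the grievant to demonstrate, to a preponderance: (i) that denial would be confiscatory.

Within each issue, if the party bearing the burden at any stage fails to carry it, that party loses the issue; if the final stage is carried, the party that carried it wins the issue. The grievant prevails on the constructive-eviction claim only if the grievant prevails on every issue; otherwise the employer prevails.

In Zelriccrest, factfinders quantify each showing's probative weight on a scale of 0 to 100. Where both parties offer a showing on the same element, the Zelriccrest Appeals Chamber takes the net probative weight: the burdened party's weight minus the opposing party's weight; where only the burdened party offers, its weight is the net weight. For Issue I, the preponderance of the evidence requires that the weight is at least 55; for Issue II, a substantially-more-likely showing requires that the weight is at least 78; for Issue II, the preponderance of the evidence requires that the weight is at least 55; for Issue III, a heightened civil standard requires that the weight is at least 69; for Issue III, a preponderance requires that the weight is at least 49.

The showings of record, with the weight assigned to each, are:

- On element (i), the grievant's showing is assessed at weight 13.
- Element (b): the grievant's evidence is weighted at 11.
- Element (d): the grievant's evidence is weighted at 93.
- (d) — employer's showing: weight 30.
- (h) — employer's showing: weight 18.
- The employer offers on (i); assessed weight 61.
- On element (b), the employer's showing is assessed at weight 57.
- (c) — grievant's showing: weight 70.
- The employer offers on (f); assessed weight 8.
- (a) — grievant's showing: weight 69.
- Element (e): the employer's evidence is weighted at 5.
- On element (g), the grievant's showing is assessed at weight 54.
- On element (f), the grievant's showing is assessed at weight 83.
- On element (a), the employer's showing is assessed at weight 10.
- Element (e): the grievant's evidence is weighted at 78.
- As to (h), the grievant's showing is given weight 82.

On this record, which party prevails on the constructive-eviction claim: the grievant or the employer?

employer

— Issue I —
Stage I.1 — burden on grievant; standard: the preponderance of the evidence (weight is at least 55).
    (a): 69 − 10 = 59 ≥ 55 [met]
  Stage I.1 carried; the burden shifts to the employer.
Stage I.2 — burden on employer; standard: the preponderance of the evidence (weight is at least 55).
    (b): 57 − 11 = 46 < 55 [not met]
  The employer does not carry Stage I.2.
So the grievant prevails on this issue.
— Issue II —
Stage II.1 — burden on grievant; standard: the preponderance of the evidence (weight is at least 55).
    (c): 70 ≥ 55 [met]
    (d): 93 − 30 = 63 ≥ 55 [met]
  Stage II.1 carried; the burden remains with the grievant.
Stage II.2 — burden on grievant; standard: a substantially-more-likely showing (weight is at least 78).
    (e): 78 − 5 = 73 < 78 [not met]
    (f): 83 − 8 = 75 < 78 [not met]
  Stage II.2 not carried; the grievant fails its burden.
The employer prevails on this issue.
— Issue III —
Stage III.1 (grievant, a heightened civil standard, weight is at least 69): (g) 54 < 69 — fails; (h) net 82−18=64 < 69 — fails.
  Stage III.1 not carried; the grievant fails its burden.
The employer prevails on this issue.
Per-issue: Issue I → grievant; Issue II → employer; Issue III → employer. The grievant must prevail on every issue; overall, the employer prevails.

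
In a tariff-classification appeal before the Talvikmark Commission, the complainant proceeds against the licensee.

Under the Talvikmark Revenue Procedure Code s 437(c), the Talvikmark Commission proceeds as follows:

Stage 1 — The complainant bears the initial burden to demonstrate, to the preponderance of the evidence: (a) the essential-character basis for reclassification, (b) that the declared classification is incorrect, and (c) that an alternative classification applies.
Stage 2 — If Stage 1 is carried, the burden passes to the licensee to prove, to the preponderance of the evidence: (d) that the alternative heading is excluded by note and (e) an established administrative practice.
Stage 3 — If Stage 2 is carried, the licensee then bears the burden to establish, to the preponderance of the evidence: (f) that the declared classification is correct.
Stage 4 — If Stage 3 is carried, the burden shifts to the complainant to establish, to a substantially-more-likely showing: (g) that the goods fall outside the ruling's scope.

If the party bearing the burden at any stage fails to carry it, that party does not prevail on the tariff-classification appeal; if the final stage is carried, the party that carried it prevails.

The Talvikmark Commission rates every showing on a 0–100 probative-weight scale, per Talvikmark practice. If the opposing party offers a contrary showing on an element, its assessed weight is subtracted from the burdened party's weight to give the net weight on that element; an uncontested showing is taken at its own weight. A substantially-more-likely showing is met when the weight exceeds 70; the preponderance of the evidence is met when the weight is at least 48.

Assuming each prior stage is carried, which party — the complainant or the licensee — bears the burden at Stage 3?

Stage 3's rule assigns the burden to the licensee (to the preponderance of the evidence).

licensee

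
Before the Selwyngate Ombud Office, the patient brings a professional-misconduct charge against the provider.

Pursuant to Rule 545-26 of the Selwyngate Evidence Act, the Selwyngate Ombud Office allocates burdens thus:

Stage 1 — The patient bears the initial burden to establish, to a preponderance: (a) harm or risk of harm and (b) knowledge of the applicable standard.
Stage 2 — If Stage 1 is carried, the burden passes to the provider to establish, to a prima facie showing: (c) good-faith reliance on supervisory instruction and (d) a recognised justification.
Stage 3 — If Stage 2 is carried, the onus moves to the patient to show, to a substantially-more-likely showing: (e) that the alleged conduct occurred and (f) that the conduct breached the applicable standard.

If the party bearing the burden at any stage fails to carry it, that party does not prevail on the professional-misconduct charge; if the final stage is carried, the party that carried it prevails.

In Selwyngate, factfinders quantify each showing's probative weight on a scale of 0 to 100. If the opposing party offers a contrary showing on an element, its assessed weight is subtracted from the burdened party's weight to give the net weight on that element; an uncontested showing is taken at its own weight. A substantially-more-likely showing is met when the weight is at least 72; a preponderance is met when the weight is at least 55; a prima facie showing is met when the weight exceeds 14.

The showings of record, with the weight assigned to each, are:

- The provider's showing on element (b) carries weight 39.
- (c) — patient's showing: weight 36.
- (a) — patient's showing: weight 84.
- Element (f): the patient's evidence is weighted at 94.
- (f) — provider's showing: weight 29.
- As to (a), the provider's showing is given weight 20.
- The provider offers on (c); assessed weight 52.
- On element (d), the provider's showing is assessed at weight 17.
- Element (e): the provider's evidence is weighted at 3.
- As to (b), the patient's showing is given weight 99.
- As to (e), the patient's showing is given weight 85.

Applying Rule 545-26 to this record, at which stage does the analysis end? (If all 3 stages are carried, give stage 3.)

stage 3

Stage 1 (patient, a preponderance, weight is at least 55): (a) net 84−20=64 ≥ 55 — meets; (b) net 99−39=60 ≥ 55 — meets.
  The patient carries Stage 1; the provider now bears the burden.
Stage 2 (provider, a prima facie showing, weight exceeds 14): (c) net 52−36=16 > 14 — meets; (d) 17 > 14 — meets.
  Stage 2 is satisfied; the onus moves to the patient.
Stage 3 (patient, a substantially-more-likely showing, weight is at least 72): (e) net 85−3=82 ≥ 72 — meets; (f) net 94−29=65 < 72 — fails.
  Not every element is met, so the patient fails to carry Stage 3.
So the provider prevails.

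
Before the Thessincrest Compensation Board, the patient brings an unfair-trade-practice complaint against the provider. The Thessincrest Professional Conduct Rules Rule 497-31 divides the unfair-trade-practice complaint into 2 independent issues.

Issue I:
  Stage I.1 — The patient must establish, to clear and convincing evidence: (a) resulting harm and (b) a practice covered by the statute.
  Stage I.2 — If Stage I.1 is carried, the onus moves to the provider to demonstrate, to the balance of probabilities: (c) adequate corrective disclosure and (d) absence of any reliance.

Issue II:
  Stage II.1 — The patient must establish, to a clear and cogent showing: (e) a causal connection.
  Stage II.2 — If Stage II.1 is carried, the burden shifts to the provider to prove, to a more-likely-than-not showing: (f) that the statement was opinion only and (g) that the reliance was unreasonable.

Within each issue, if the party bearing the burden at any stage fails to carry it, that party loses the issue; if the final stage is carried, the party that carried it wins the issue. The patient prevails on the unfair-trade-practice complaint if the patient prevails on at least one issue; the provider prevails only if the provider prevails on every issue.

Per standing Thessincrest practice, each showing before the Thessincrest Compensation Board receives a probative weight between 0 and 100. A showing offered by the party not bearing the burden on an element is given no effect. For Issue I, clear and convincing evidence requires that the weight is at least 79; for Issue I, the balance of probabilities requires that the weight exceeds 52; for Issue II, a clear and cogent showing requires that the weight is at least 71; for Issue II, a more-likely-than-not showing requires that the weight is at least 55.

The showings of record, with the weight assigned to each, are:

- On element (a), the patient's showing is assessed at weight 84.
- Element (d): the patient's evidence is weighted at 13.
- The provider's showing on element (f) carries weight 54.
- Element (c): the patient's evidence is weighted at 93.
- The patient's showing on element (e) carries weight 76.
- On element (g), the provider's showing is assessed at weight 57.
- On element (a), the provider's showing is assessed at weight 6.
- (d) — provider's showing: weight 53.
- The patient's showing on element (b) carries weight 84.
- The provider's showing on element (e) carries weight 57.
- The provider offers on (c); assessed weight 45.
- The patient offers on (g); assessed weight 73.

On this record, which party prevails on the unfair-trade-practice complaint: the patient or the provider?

— Issue I —
Stage I.1 (patient, clear and convincing evidence, weight is at least 79): (a) 84 (provider's 6 disregarded) ≥ 79 — meets; (b) 84 ≥ 79 — meets.
  Stage I.1 carried; the burden shifts to the provider.
Stage I.2 (provider, the balance of probabilities, weight exceeds 52): (c) 45 (patient's 93 disregarded) ≤ 52 — fails; (d) 53 (patient's 13 disregarded) > 52 — meets.
  The provider does not carry Stage I.2.
The analysis ends at Stage I.2; the patient prevails on this issue.
— Issue II —
At Stage II.1 the patient must meet a clear and cogent showing (weight is at least 71): on (e) the weight is 76 (the provider's 57 is given no effect), ≥ 71, so (e) meets the standard.
  All elements met. The burden passes to the provider.
At Stage II.2 the provider must meet a more-likely-than-not showing (weight is at least 55): on (f) the weight is 54, which does not reach 55, so (f) does not meet the standard; on (g) the weight is 57 (the patient's 73 is given no effect), ≥ 55, so (g) meets the standard.
  The provider does not carry Stage II.2.
The patient prevails on this issue.
Per-issue: Issue I → patient; Issue II → patient. The patient must prevail on at least one issue; overall, the patient prevails.

patient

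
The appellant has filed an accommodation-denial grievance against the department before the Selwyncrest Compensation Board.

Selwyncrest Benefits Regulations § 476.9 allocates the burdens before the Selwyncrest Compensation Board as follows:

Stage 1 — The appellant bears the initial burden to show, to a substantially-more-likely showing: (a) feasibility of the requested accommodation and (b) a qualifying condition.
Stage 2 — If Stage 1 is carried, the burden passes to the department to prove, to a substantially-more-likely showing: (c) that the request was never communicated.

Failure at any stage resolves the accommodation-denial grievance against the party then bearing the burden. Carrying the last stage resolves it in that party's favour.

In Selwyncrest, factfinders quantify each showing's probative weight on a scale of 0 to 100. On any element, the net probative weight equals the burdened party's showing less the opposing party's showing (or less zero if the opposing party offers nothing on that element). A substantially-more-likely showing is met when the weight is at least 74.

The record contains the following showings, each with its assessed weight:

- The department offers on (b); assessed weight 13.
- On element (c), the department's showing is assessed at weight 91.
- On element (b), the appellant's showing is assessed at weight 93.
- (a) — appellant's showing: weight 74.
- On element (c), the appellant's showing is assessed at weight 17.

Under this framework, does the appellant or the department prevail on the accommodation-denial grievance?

Stage 1 (appellant, a substantially-more-likely showing, weight is at least 74): (a) 74 ≥ 74 — meets; (b) net 93−13=80 ≥ 74 — meets.
  All elements met. The burden passes to the department.
Stage 2 (department, a substantially-more-likely showing, weight is at least 74): (c) net 91−17=74 ≥ 74 — meets.
  All elements met at the final stage.
With every stage satisfied, the department prevails.

department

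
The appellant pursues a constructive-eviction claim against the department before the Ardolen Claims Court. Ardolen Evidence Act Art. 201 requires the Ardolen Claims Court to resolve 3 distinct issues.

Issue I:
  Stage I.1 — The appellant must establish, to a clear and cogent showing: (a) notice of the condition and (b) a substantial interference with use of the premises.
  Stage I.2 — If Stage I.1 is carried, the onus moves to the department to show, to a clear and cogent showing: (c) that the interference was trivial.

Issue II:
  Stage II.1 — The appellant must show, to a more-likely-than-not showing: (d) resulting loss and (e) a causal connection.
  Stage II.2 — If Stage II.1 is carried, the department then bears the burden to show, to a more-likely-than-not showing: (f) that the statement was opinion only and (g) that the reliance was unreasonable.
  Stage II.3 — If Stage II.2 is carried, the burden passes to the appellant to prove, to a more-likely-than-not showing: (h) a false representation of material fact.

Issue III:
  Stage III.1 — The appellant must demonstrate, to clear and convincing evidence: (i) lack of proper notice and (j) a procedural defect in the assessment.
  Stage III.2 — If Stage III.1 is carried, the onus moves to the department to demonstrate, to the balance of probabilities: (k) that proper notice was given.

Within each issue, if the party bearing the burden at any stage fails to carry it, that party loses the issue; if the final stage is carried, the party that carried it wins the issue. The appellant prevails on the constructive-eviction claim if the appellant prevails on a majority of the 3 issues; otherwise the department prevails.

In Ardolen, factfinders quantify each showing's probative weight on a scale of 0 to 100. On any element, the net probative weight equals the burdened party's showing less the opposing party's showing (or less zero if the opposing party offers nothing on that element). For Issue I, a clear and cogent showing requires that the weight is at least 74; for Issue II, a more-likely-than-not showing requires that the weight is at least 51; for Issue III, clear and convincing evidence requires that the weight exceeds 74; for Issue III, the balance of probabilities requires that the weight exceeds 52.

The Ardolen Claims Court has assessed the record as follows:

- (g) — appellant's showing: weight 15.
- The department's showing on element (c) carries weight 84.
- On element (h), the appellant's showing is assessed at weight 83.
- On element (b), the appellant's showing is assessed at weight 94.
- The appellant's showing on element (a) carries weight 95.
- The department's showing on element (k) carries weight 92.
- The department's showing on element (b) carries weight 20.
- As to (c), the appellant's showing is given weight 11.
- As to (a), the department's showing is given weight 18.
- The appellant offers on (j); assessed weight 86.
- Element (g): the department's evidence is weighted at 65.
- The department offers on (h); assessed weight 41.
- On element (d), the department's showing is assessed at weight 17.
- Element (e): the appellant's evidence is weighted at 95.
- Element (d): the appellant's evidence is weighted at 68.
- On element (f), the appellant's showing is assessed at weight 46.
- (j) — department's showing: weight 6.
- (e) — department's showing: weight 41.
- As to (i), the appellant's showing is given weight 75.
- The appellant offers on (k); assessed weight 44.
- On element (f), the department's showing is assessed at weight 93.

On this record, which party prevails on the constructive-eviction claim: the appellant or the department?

appellant

— Issue I —
At Stage I.1 the appellant must meet a clear and cogent showing (weight is at least 74): on (a) the weight is 95 less the opposing 18 gives net 77, ≥ 74, so (a) meets the standard; on (b) the weight is 94 less the opposing 20 gives net 74, ≥ 74, so (b) meets the standard.
  Stage I.1 carried; the burden shifts to the department.
At Stage I.2 the department must meet a clear and cogent showing (weight is at least 74): on (c) the weight is 84 less the opposing 11 gives net 73, which does not reach 74, so (c) does not meet the standard.
  The department does not carry Stage I.2.
The analysis ends at Stage I.2; the appellant prevails on this issue.
— Issue II —
At Stage II.1 the appellant must meet a more-likely-than-not showing (weight is at least 51): on (d) the weight is 68 less the opposing 17 gives net 51, which does reach 51, so (d) meets the standard; on (e) the weight is 95 less the opposing 41 gives net 54, ≥ 51, so (e) meets the standard.
  All elements met. The burden passes to the department.
At Stage II.2 the department must meet a more-likely-than-not showing (weight is at least 51): on (f) the weight is 93 less the opposing 46 gives net 47, < 51, so (f) does not meet the standard; on (g) the weight is 65 less the opposing 15 gives net 50, which does not reach 51, so (g) does not meet the standard.
  Not every element is met, so the department fails to carry Stage II.2.
So the appellant prevails on this issue.
— Issue III —
Stage III.1 — burden on appellant; standard: clear and convincing evidence (weight exceeds 74).
    (i): 75 > 74 [met]
    (j): 86 − 6 = 80 > 74 [met]
  All elements met. The burden passes to the department.
Stage III.2 — burden on department; standard: the balance of probabilities (weight exceeds 52).
    (k): 92 − 44 = 48 ≤ 52 [not met]
  The department does not carry Stage III.2.
So the appellant prevails on this issue.
Per-issue: Issue I → appellant; Issue II → appellant; Issue III → appellant. The appellant must prevail on a majority of issues; overall, the appellant prevails.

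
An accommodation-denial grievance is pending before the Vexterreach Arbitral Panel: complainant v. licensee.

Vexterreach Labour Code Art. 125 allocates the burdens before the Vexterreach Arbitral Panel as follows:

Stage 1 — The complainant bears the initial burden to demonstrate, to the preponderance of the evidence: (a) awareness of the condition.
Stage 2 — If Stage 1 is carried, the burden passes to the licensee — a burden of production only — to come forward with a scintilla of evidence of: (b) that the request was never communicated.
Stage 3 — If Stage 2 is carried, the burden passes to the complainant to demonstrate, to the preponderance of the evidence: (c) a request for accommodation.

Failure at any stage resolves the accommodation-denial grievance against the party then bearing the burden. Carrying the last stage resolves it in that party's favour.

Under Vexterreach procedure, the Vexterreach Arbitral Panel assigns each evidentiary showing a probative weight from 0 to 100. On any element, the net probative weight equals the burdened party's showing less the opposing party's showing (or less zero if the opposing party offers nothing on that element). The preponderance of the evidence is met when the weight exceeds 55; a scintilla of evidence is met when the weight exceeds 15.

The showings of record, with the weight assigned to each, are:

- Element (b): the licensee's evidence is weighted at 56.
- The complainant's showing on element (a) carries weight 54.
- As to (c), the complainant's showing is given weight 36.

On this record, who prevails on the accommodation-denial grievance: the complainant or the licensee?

Stage 1 — burden on complainant; standard: the preponderance of the evidence (weight exceeds 55).
    (a): 54 ≤ 55 [not met]
  The complainant does not carry Stage 1.
So the licensee prevails.

licensee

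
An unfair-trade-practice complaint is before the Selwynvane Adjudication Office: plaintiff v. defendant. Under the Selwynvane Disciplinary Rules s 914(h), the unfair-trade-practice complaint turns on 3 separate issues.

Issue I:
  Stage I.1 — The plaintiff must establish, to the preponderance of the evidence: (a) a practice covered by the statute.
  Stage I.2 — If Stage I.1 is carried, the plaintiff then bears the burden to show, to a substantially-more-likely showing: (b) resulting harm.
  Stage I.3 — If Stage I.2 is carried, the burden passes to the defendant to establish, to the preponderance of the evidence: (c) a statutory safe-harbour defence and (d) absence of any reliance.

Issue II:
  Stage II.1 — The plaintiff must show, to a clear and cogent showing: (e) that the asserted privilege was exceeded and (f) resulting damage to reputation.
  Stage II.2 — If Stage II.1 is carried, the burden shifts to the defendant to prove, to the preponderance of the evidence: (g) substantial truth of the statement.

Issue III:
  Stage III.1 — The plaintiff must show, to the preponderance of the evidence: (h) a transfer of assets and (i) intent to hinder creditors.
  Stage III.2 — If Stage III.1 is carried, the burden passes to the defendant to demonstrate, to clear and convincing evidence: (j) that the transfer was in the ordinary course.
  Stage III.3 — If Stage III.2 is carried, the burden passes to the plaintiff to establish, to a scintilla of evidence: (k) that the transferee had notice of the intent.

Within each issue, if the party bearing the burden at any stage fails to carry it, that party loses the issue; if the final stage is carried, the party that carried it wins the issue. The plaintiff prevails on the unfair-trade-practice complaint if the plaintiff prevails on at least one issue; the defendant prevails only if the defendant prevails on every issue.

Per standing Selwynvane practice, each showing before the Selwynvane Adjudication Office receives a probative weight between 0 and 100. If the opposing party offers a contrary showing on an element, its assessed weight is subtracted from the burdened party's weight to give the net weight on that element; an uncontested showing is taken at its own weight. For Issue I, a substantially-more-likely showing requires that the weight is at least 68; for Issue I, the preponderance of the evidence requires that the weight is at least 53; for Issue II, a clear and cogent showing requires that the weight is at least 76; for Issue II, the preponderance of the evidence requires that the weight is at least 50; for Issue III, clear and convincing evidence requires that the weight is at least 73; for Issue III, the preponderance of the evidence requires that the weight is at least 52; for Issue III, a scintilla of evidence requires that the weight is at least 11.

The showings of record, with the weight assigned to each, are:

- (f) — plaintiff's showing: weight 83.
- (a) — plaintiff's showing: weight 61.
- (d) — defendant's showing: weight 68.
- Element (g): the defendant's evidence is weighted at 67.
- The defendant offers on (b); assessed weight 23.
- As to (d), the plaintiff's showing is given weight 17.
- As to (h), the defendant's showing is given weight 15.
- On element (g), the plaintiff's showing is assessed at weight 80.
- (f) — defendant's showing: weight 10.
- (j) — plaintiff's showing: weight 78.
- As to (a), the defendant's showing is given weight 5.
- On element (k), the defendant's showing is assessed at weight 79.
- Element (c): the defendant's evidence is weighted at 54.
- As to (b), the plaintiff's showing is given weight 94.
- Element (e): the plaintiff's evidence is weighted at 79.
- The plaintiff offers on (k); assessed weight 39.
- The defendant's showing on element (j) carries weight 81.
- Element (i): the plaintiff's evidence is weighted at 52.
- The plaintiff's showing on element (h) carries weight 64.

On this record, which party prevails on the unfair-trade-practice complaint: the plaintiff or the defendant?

— Issue I —
At Stage I.1 the plaintiff must meet the preponderance of the evidence (weight is at least 53): on (a) the weight is 61 less the opposing 5 gives net 56, which does reach 53, so (a) meets the standard.
  All elements met. The plaintiff retains the burden for Stage I.2.
At Stage I.2 the plaintiff must meet a substantially-more-likely showing (weight is at least 68): on (b) the weight is 94 less the opposing 23 gives net 71, which does reach 68, so (b) meets the standard.
  The plaintiff carries Stage I.2; the defendant now bears the burden.
At Stage I.3 the defendant must meet the preponderance of the evidence (weight is at least 53): on (c) the weight is 54, which does reach 53, so (c) meets the standard; on (d) the weight is 68 less the opposing 17 gives net 51, which does not reach 53, so (d) does not meet the standard.
  The defendant does not carry Stage I.3.
So the plaintiff prevails on this issue.
— Issue II —
Stage II.1 (plaintiff, a clear and cogent showing, weight is at least 76): (e) 79 ≥ 76 — meets; (f) net 83−10=73 < 76 — fails.
  Stage II.1 not carried; the plaintiff fails its burden.
The defendant prevails on this issue.
— Issue III —
Stage III.1 — burden on plaintiff; standard: the preponderance of the evidence (weight is at least 52).
    (h): 64 − 15 = 49 < 52 [not met]
    (i): 52 ≥ 52 [met]
  Stage III.1 not carried; the plaintiff fails its burden.
The analysis ends at Stage III.1; the defendant prevails on this issue.
Per-issue: Issue I → plaintiff; Issue II → defendant; Issue III → defendant. The plaintiff must prevail on at least one issue; overall, the plaintiff prevails.

plaintiff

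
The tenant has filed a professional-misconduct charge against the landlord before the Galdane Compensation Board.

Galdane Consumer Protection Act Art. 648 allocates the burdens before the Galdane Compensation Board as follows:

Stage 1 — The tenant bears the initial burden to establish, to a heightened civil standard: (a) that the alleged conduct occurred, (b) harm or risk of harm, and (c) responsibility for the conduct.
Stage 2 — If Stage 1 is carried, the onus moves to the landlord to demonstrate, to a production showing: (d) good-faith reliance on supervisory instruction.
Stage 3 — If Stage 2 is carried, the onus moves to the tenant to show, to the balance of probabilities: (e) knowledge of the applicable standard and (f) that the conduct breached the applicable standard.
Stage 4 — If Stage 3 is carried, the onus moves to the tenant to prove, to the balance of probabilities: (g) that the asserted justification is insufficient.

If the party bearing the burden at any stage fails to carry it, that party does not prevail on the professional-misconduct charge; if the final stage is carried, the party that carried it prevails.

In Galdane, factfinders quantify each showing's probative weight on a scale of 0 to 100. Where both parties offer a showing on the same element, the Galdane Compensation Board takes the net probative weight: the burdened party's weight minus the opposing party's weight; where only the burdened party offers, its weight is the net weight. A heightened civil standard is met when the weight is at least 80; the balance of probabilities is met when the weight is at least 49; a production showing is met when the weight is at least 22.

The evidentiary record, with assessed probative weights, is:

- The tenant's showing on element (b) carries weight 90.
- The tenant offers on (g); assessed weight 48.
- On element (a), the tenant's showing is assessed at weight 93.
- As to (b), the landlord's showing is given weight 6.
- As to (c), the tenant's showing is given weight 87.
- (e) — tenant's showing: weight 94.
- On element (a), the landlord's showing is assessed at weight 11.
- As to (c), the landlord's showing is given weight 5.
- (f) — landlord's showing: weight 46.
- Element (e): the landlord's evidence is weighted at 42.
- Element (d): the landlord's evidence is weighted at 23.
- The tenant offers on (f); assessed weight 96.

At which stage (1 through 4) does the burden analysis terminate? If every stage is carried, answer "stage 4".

At Stage 1 the tenant must meet a heightened civil standard (weight is at least 80): on (a) the weight is 93 less the opposing 11 gives net 82, ≥ 80, so (a) meets the standard; on (b) the weight is 90 less the opposing 6 gives net 84, which does reach 80, so (b) meets the standard; on (c) the weight is 87 less the opposing 5 gives net 82, which does reach 80, so (c) meets the standard.
  All elements met. The burden passes to the landlord.
At Stage 2 the landlord must meet a production showing (weight is at least 22): on (d) the weight is 23, which does reach 22, so (d) meets the standard.
  All elements met. The burden passes to the tenant.
At Stage 3 the tenant must meet the balance of probabilities (weight is at least 49): on (e) the weight is 94 less the opposing 42 gives net 52, which does reach 49, so (e) meets the standard; on (f) the weight is 96 less the opposing 46 gives net 50, which does reach 49, so (f) meets the standard.
  All elements met. The tenant retains the burden for Stage 4.
At Stage 4 the tenant must meet the balance of probabilities (weight is at least 49): on (g) the weight is 48, which does not reach 49, so (g) does not meet the standard.
  The tenant does not carry Stage 4.
So the landlord prevails.

stage 4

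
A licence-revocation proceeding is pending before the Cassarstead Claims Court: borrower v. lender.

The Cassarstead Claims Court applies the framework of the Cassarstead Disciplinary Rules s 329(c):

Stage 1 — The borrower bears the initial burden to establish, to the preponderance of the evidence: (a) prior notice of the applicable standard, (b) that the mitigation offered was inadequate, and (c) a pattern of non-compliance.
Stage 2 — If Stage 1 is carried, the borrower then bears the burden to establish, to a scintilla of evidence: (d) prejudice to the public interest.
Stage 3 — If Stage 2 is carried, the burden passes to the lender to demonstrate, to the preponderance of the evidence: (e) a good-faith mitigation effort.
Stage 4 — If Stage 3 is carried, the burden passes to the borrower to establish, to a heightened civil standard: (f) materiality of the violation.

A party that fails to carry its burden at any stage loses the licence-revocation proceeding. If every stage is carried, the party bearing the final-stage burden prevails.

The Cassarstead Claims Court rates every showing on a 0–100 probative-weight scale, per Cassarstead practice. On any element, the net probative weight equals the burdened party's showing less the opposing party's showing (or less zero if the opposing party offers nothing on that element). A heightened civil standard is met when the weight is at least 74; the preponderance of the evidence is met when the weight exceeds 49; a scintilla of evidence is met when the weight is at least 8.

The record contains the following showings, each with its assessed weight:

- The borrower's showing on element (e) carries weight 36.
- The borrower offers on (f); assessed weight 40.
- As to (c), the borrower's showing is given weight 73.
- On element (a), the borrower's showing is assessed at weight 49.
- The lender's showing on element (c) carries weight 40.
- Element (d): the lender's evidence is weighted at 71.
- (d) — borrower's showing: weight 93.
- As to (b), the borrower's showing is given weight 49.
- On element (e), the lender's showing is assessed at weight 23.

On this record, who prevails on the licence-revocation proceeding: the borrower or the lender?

lender

Stage 1 — burden on borrower; standard: the preponderance of the evidence (weight exceeds 49).
    (a): 49 ≤ 49 [not met]
    (b): 49 ≤ 49 [not met]
    (c): 73 − 40 = 33 ≤ 49 [not met]
  Stage 1 not carried; the borrower fails its burden.
The lender prevails.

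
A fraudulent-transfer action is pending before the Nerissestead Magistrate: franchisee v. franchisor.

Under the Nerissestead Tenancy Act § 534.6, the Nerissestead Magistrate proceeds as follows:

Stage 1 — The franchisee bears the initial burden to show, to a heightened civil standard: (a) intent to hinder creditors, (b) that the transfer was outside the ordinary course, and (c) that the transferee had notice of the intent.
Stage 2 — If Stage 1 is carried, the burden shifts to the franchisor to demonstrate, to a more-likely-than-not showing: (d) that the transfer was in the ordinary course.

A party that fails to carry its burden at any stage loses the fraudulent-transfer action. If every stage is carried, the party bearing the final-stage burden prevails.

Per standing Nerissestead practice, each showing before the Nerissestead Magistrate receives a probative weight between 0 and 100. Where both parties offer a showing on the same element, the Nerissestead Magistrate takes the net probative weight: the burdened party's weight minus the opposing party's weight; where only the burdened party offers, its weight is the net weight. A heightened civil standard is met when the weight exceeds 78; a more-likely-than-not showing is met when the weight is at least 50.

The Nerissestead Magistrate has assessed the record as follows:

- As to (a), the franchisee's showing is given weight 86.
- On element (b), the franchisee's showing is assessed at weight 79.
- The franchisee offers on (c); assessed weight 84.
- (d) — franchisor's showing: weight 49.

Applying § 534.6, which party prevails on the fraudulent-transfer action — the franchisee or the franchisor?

franchisee

Stage 1 (franchisee, a heightened civil standard, weight exceeds 78): (a) 86 > 78 — meets; (b) 79 > 78 — meets; (c) 84 > 78 — meets.
  All elements met. The burden passes to the franchisor.
Stage 2 (franchisor, a more-likely-than-not showing, weight is at least 50): (d) 49 < 50 — fails.
  Stage 2 not carried; the franchisor fails its burden.
So the franchisee prevails.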